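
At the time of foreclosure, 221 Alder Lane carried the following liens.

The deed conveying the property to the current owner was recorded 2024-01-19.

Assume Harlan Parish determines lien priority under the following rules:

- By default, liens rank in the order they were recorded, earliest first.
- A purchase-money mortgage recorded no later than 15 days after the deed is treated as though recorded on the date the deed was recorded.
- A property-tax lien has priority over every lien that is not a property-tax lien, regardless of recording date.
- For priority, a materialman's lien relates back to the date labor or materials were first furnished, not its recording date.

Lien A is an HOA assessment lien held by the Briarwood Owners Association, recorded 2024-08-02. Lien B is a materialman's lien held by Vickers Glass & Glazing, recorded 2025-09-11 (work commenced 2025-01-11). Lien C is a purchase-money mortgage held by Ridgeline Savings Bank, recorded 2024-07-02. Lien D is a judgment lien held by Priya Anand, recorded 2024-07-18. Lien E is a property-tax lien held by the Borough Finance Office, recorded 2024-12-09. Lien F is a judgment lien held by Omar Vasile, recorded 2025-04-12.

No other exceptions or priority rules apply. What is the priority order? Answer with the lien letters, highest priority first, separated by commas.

E, C, D, A, B, F

Effective dates after the stated exceptions: B is treated as recorded 2025-01-11, the work-commencement date; C was recorded 165 days after the deed, outside the 15-day window, so it keeps its recording date.
As a property-tax lien, E is senior to every other lien.
Ordering the rest by effective date: C (2024-07-02), D (2024-07-18), A (2024-08-02), B (2025-01-11), F (2025-04-12).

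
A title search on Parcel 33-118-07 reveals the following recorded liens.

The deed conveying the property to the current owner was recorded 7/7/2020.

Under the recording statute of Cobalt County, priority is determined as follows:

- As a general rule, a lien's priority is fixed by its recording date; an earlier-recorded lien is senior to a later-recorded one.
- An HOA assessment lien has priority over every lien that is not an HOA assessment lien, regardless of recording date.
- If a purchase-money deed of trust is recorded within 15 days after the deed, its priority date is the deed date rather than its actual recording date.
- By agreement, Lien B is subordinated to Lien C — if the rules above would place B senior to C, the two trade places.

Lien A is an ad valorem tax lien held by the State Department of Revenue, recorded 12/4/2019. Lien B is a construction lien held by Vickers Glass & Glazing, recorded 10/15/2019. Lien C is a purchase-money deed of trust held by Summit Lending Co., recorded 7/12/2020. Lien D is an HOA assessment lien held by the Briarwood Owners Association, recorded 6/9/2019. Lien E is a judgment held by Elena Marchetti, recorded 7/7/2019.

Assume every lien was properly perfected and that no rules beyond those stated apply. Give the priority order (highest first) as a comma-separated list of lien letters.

D, E, C, A, B

First, effective dates: C's effective date is the deed date, 7/7/2020.
As an HOA assessment lien, D is senior to every other lien.
Among the remaining liens, by effective date: E (7/7/2019), B (10/15/2019), A (12/4/2019), C (7/7/2020).
B would otherwise be senior to C, so under the subordination agreement B and C exchange positions.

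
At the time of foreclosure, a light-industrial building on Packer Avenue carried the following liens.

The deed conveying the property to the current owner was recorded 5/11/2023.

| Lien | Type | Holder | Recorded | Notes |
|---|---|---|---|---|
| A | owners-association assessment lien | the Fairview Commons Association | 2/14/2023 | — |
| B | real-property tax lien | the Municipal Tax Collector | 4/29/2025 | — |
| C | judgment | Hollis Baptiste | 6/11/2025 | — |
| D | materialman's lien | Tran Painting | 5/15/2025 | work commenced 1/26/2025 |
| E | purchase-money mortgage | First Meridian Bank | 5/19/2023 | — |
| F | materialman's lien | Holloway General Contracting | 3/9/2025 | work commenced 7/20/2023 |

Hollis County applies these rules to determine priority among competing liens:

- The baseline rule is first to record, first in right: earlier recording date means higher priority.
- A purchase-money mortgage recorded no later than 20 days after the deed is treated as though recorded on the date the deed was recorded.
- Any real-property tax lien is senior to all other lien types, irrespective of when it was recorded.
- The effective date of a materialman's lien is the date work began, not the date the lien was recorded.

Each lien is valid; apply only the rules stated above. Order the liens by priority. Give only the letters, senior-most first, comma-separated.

B, A, E, F, D, C

Effective dates after the stated exceptions: D relates back to 1/26/2025 (work commenced); E relates back to the deed date 5/11/2023; F relates back to 7/20/2023 (work commenced).
B is a real-property tax lien, so it outranks all other liens regardless of date.
The other liens, earliest effective date first: A (2/14/2023), E (5/11/2023), F (7/20/2023), D (1/26/2025), C (6/11/2025).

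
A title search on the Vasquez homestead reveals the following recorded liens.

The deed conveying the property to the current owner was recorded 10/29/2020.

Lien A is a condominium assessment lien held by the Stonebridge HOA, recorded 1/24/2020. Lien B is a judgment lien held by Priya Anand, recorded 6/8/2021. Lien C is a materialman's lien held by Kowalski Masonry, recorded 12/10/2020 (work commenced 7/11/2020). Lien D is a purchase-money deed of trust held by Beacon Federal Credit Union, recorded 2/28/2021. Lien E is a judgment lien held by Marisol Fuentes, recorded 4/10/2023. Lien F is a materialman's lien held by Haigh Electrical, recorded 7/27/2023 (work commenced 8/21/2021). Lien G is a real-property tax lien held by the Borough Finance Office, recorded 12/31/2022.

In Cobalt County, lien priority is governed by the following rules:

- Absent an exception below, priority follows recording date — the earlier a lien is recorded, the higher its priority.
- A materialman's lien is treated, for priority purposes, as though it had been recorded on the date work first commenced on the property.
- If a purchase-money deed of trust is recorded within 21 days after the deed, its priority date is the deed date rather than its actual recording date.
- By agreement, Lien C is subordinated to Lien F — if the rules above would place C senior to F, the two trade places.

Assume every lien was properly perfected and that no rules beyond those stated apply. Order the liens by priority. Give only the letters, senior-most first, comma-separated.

Adjusting effective dates: C relates back to 7/11/2020 (work commenced); D missed the 21-day window (122 days after the deed), so its recording date stands; F relates back to 8/21/2021 (work commenced).
Ordering by effective date: A (1/24/2020), C (7/11/2020), D (2/28/2021), B (6/8/2021), F (8/21/2021), G (12/31/2022), E (4/10/2023).
C is senior to F before the subordination, so the two trade places.

A, F, D, B, C, G, E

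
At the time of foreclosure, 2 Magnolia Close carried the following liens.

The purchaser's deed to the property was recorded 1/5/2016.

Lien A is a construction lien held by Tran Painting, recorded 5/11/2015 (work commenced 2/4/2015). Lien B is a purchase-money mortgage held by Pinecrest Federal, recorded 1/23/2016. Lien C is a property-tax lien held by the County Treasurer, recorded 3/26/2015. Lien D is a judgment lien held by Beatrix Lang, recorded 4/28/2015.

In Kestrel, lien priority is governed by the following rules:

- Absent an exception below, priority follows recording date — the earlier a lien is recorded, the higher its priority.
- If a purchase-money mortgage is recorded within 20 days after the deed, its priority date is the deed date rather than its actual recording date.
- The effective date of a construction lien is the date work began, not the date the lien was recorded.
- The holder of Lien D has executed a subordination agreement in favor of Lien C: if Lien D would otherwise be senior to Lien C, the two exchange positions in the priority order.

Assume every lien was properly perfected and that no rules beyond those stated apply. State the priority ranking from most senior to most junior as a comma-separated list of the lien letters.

A, C, D, B

Effective dates: A is treated as recorded 2/4/2015, the work-commencement date; B was recorded within the 20-day window, so its effective date is the deed date 1/5/2016.
Ordering by effective date: A (2/4/2015), C (3/26/2015), D (4/28/2015), B (1/5/2016).
D already ranks below C; the subordination has no effect.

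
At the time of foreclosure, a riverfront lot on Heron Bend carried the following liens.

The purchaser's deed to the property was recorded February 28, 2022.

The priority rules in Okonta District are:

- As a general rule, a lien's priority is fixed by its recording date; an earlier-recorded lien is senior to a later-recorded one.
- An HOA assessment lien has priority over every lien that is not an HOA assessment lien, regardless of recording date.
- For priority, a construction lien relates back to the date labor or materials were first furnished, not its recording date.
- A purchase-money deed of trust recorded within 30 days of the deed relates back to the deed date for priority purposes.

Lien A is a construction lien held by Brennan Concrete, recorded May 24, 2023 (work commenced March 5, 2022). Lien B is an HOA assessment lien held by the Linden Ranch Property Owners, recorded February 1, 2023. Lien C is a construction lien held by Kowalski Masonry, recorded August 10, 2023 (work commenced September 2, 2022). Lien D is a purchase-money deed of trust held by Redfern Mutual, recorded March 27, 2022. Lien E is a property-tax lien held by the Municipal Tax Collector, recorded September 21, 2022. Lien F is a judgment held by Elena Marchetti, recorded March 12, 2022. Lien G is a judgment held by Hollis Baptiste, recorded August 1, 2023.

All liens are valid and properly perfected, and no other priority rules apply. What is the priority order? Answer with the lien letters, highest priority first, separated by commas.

B, D, A, F, C, E, G

Adjusting effective dates: A relates back to March 5, 2022 (work commenced); C relates back to September 2, 2022 (work commenced); D was recorded within the 30-day window, so its effective date is the deed date February 28, 2022.
B is an HOA assessment lien, so it outranks all other liens regardless of date.
The other liens, earliest effective date first: D (February 28, 2022), A (March 5, 2022), F (March 12, 2022), C (September 2, 2022), E (September 21, 2022), G (August 1, 2023).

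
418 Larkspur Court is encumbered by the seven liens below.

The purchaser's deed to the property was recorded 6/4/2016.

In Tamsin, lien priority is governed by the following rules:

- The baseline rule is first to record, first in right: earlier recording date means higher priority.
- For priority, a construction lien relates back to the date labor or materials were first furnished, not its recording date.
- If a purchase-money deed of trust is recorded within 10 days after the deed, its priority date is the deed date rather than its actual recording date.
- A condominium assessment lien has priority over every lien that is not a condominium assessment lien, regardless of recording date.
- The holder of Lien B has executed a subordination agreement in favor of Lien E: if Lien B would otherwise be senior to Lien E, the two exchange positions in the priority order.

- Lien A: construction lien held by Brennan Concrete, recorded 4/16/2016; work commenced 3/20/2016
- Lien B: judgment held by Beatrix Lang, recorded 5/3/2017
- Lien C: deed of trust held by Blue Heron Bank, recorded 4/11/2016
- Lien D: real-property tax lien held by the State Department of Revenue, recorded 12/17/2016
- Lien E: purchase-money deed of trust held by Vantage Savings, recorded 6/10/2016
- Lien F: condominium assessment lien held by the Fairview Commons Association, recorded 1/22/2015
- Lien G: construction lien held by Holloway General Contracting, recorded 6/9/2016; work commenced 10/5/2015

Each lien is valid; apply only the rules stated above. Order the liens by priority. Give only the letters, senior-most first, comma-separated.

F, G, A, C, E, D, B

Effective dates: A relates back to 3/20/2016 (work commenced); E was recorded within the 10-day window, so its effective date is the deed date 6/4/2016; G is treated as recorded 10/5/2015, the work-commencement date.
F is a condominium assessment lien, so it outranks all other liens regardless of date.
The other liens, earliest effective date first: G (10/5/2015), A (3/20/2016), C (4/11/2016), E (6/4/2016), D (12/17/2016), B (5/3/2017).
Since B is not senior to E, the subordination leaves the order unchanged.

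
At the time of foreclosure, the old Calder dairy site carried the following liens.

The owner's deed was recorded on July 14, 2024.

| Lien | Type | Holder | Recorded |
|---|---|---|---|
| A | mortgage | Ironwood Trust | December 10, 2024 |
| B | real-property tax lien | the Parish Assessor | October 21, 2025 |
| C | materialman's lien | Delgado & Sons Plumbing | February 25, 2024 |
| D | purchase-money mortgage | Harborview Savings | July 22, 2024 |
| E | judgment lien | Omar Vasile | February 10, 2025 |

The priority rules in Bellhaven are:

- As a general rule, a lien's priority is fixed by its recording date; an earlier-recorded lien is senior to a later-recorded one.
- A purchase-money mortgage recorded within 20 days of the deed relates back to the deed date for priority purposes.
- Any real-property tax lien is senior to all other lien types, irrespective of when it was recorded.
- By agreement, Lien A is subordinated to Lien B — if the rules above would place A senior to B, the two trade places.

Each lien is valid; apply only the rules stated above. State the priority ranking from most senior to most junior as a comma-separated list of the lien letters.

B, C, D, A, E

Effective dates after the stated exceptions: D's effective date is the deed date, July 14, 2024.
As a real-property tax lien, B is senior to every other lien.
Among the remaining liens, by effective date: C (February 25, 2024), D (July 14, 2024), A (December 10, 2024), E (February 10, 2025).
A already ranks below B; the subordination has no effect.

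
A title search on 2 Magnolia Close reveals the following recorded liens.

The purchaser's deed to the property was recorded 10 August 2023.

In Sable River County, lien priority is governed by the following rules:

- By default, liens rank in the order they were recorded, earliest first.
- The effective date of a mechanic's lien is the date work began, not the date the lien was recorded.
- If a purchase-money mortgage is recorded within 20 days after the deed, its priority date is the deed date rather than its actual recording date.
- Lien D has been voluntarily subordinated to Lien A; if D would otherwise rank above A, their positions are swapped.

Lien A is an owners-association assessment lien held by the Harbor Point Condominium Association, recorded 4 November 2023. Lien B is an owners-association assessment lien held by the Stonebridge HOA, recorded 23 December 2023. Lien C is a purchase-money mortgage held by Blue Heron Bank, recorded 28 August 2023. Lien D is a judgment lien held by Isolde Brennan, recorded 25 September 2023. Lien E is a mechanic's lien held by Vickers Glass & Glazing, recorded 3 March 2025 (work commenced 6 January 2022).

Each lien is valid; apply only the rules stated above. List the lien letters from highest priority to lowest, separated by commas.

Adjusting effective dates: C's effective date is the deed date, 10 August 2023; E is treated as recorded 6 January 2022, the work-commencement date.
Ordering by effective date: E (6 January 2022), C (10 August 2023), D (25 September 2023), A (4 November 2023), B (23 December 2023).
The subordination applies — D was senior to A — so D and A swap.

E, C, A, D, B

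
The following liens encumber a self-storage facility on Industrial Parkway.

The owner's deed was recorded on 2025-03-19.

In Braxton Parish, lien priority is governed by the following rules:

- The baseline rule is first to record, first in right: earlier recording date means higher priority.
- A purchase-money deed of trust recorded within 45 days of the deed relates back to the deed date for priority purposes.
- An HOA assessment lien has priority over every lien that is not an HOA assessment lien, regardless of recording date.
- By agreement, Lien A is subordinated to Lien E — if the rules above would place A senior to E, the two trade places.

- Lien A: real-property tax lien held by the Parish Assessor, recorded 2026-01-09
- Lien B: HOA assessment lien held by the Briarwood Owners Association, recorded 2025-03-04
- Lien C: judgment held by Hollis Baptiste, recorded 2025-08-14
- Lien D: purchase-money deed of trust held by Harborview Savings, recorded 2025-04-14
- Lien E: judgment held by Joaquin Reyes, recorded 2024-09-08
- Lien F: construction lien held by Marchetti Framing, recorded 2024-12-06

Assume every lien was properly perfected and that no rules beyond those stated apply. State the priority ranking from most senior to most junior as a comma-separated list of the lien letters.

Effective dates after the stated exceptions: D relates back to the deed date 2025-03-19.
B is an HOA assessment lien, so it outranks all other liens regardless of date.
The other liens, earliest effective date first: E (2024-09-08), F (2024-12-06), D (2025-03-19), C (2025-08-14), A (2026-01-09).
A is already junior to E, so the subordination agreement changes nothing.

B, E, F, D, C, A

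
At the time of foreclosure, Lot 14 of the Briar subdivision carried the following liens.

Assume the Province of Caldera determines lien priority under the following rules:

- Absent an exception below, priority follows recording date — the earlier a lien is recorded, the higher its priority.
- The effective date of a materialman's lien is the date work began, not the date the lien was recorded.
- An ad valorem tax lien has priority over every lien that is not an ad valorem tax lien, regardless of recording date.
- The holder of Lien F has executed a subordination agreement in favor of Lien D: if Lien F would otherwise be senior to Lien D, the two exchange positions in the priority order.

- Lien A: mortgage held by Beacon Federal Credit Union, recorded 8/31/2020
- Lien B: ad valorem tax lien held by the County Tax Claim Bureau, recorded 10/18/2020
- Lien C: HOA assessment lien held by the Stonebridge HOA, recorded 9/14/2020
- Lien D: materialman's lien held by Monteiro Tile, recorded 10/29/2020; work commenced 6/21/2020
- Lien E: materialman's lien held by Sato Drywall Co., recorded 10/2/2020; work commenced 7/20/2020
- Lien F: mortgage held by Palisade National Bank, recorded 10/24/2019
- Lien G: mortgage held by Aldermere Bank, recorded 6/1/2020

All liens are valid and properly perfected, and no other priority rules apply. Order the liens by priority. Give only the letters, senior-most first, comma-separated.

First, effective dates: D is treated as recorded 6/21/2020, the work-commencement date; E relates back to 7/20/2020 (work commenced).
B, as an ad valorem tax lien, has superpriority and ranks first.
Remaining liens by effective date: F (10/24/2019), G (6/1/2020), D (6/21/2020), E (7/20/2020), A (8/31/2020), C (9/14/2020).
F is senior to D before the subordination, so the two trade places.

B, D, G, F, E, A, C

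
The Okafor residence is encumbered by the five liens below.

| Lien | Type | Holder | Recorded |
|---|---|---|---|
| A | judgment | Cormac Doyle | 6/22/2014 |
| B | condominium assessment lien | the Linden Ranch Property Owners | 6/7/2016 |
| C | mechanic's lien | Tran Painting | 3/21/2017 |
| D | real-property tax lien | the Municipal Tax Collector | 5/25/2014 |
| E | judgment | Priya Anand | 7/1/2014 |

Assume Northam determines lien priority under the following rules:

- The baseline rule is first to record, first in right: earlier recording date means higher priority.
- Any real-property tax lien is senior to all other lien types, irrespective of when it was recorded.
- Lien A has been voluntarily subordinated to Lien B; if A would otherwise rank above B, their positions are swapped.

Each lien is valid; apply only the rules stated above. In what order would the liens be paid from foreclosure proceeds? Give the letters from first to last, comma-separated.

As a real-property tax lien, D is senior to every other lien.
Among the remaining liens, by effective date: A (6/22/2014), E (7/1/2014), B (6/7/2016), C (3/21/2017).
Because A would otherwise rank above B, the subordination swaps them.

D, B, E, A, C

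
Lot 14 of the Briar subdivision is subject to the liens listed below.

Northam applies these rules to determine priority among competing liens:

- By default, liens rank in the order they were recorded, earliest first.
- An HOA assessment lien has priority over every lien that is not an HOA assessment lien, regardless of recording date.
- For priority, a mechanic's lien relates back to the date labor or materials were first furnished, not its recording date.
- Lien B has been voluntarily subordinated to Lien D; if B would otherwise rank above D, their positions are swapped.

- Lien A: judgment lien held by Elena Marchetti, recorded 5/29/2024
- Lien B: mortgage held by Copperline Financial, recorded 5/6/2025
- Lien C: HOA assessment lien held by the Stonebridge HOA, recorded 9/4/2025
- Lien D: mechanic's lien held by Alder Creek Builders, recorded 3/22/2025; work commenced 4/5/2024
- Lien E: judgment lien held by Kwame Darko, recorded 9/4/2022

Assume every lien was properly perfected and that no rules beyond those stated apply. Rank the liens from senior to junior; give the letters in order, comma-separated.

First, effective dates: D is treated as recorded 4/5/2024, the work-commencement date.
C is an HOA assessment lien, so it outranks all other liens regardless of date.
Remaining liens by effective date: E (9/4/2022), D (4/5/2024), A (5/29/2024), B (5/6/2025).
B is already junior to D, so the subordination agreement changes nothing.

C, E, D, A, B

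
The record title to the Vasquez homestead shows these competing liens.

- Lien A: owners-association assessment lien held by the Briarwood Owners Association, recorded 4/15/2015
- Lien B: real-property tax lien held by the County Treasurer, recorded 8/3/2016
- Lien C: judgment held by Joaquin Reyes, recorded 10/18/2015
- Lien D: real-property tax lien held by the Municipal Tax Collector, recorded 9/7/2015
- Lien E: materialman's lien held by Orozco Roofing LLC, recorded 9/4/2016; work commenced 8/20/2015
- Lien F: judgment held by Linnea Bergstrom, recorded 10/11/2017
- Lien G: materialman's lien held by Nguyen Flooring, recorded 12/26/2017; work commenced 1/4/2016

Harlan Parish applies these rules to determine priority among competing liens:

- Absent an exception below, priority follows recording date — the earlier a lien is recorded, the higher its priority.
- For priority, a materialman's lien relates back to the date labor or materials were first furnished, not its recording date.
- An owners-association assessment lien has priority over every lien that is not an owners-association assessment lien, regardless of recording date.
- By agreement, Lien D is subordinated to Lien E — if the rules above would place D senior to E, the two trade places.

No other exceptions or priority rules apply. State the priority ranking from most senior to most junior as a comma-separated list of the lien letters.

A, E, D, C, G, B, F

Adjusting effective dates: E is treated as recorded 8/20/2015, the work-commencement date; G relates back to 1/4/2016 (work commenced).
A is an owners-association assessment lien, so it outranks all other liens regardless of date.
Remaining liens by effective date: E (8/20/2015), D (9/7/2015), C (10/18/2015), G (1/4/2016), B (8/3/2016), F (10/11/2017).
Since D is not senior to E, the subordination leaves the order unchanged.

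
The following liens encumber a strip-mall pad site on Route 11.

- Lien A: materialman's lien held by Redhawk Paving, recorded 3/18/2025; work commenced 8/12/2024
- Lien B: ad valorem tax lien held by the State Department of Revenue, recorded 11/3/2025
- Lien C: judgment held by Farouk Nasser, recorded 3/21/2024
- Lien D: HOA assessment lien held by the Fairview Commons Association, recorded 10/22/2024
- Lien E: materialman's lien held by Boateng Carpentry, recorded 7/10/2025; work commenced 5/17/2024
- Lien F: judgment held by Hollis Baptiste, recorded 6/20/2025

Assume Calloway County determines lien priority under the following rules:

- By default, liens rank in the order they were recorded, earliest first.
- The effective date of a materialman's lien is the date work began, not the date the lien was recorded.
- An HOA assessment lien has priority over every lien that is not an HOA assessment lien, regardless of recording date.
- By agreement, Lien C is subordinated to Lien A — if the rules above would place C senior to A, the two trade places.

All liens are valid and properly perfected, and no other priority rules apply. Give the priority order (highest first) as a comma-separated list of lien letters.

D, A, E, C, F, B

Effective dates: A is treated as recorded 8/12/2024, the work-commencement date; E's effective date is 5/17/2024, when work began.
D, as an HOA assessment lien, has superpriority and ranks first.
The other liens, earliest effective date first: C (3/21/2024), E (5/17/2024), A (8/12/2024), F (6/20/2025), B (11/3/2025).
Because C would otherwise rank above A, the subordination swaps them.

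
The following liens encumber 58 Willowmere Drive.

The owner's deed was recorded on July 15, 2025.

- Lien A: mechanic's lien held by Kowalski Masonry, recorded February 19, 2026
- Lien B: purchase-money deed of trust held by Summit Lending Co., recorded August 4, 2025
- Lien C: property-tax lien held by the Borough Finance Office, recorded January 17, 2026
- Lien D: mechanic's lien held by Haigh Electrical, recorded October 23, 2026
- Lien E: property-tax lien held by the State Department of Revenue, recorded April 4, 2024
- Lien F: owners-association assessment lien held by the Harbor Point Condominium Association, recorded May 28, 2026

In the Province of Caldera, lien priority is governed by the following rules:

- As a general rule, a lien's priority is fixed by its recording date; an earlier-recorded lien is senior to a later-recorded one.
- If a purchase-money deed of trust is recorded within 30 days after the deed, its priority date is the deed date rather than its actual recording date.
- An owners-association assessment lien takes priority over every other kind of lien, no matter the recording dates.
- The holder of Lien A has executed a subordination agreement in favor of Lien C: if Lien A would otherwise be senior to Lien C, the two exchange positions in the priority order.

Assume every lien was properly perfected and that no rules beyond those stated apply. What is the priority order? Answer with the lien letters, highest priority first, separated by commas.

First, effective dates: B relates back to the deed date July 15, 2025.
As an owners-association assessment lien, F is senior to every other lien.
The other liens, earliest effective date first: E (April 4, 2024), B (July 15, 2025), C (January 17, 2026), A (February 19, 2026), D (October 23, 2026).
Since A is not senior to C, the subordination leaves the order unchanged.

F, E, B, C, A, D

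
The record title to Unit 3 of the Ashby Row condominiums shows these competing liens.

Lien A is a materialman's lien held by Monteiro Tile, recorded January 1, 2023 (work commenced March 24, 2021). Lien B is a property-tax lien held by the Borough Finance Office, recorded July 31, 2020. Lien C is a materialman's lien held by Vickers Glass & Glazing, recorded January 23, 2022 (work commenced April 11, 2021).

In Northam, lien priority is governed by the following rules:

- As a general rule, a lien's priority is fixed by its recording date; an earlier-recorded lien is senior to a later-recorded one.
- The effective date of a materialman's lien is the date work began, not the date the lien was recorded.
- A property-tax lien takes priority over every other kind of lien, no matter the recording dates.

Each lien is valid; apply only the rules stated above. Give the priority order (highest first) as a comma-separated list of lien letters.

Adjusting effective dates: A is treated as recorded March 24, 2021, the work-commencement date; C is treated as recorded April 11, 2021, the work-commencement date.
B, as a property-tax lien, has superpriority and ranks first.
Remaining liens by effective date: A (March 24, 2021), C (April 11, 2021).

B, A, C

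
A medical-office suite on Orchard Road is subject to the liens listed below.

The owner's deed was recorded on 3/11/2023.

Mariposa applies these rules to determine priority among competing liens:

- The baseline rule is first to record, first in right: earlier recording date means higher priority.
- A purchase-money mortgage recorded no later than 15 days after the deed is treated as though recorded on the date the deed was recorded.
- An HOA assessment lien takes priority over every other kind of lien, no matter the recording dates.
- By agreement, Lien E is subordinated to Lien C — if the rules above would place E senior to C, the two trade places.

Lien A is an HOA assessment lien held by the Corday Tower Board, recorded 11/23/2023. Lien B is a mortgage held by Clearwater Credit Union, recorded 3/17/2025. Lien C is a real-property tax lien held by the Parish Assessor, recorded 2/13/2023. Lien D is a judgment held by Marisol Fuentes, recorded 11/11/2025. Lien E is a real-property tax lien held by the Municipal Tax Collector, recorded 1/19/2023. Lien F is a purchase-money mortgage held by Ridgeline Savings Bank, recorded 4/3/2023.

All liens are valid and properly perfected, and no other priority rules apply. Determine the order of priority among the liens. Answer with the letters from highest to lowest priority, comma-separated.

First, effective dates: F was recorded 23 days after the deed, outside the 15-day window, so it keeps its recording date.
A, as an HOA assessment lien, has superpriority and ranks first.
Remaining liens by effective date: E (1/19/2023), C (2/13/2023), F (4/3/2023), B (3/17/2025), D (11/11/2025).
E is senior to C before the subordination, so the two trade places.

A, C, E, F, B, D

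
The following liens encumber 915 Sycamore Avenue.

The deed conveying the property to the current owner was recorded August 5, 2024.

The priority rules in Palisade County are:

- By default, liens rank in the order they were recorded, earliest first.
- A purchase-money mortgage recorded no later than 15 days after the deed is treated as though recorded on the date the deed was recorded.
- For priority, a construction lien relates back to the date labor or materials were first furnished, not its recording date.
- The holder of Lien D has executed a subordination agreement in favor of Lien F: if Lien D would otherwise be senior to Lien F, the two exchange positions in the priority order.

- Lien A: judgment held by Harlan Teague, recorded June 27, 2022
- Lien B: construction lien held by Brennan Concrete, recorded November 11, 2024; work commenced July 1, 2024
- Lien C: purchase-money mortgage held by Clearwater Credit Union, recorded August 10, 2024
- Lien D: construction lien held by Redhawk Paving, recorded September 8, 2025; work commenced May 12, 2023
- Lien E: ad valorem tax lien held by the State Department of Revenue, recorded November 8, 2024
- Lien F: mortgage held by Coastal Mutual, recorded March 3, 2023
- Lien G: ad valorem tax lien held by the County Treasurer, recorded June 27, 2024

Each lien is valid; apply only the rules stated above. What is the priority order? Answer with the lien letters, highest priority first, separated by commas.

A, F, D, G, B, C, E

First, effective dates: B is treated as recorded July 1, 2024, the work-commencement date; C was recorded within the 15-day window, so its effective date is the deed date August 5, 2024; D's effective date is May 12, 2023, when work began.
Sorted by effective date: A (June 27, 2022), F (March 3, 2023), D (May 12, 2023), G (June 27, 2024), B (July 1, 2024), C (August 5, 2024), E (November 8, 2024).
D is already junior to F, so the subordination agreement changes nothing.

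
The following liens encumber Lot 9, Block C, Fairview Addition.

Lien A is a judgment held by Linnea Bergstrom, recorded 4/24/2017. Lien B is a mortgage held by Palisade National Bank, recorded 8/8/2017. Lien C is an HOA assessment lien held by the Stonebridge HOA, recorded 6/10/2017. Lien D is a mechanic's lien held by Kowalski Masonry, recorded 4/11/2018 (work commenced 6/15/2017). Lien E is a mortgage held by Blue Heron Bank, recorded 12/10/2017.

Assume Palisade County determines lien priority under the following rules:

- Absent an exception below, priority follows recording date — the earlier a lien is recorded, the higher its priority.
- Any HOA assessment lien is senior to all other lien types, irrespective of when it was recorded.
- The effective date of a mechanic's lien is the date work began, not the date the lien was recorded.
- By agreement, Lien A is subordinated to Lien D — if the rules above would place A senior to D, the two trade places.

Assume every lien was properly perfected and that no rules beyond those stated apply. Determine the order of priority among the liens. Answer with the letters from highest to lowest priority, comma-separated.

First, effective dates: D relates back to 6/15/2017 (work commenced).
C, as an HOA assessment lien, has superpriority and ranks first.
The other liens, earliest effective date first: A (4/24/2017), D (6/15/2017), B (8/8/2017), E (12/10/2017).
A is senior to D before the subordination, so the two trade places.

C, D, A, B, E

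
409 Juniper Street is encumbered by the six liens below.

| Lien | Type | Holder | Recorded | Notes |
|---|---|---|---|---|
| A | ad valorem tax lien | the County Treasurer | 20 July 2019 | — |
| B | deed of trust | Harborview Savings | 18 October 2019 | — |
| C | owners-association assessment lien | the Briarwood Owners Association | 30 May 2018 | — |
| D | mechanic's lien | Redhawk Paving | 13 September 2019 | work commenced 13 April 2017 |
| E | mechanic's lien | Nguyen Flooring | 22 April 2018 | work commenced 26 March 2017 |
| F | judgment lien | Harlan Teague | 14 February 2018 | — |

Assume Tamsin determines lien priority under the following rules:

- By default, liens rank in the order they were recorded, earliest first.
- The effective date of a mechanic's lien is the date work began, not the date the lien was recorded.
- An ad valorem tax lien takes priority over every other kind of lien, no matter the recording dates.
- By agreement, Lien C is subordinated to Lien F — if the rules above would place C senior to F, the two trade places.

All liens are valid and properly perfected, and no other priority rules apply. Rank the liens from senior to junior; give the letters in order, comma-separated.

A, E, D, F, C, B

Adjusting effective dates: D is treated as recorded 13 April 2017, the work-commencement date; E relates back to 26 March 2017 (work commenced).
A is an ad valorem tax lien and takes priority over every other lien.
Ordering the rest by effective date: E (26 March 2017), D (13 April 2017), F (14 February 2018), C (30 May 2018), B (18 October 2019).
Since C is not senior to F, the subordination leaves the order unchanged.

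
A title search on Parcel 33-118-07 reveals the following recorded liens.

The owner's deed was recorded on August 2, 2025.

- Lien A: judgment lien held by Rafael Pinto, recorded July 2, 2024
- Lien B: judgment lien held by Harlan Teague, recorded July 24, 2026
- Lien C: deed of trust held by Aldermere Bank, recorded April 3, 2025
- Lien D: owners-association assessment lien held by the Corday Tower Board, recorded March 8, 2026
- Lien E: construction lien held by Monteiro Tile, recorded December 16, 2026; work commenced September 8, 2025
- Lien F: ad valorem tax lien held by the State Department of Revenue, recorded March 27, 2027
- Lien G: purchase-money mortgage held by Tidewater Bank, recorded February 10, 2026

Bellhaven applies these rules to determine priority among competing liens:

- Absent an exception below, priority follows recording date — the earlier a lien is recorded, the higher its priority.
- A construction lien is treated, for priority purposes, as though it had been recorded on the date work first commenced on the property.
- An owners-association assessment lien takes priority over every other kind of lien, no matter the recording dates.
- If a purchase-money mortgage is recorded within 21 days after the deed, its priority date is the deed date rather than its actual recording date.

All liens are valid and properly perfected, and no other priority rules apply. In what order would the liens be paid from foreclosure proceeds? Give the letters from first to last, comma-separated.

First, effective dates: E's effective date is September 8, 2025, when work began; G was recorded 192 days after the deed, outside the 21-day window, so it keeps its recording date.
As an owners-association assessment lien, D is senior to every other lien.
Ordering the rest by effective date: A (July 2, 2024), C (April 3, 2025), E (September 8, 2025), G (February 10, 2026), B (July 24, 2026), F (March 27, 2027).

D, A, C, E, G, B, F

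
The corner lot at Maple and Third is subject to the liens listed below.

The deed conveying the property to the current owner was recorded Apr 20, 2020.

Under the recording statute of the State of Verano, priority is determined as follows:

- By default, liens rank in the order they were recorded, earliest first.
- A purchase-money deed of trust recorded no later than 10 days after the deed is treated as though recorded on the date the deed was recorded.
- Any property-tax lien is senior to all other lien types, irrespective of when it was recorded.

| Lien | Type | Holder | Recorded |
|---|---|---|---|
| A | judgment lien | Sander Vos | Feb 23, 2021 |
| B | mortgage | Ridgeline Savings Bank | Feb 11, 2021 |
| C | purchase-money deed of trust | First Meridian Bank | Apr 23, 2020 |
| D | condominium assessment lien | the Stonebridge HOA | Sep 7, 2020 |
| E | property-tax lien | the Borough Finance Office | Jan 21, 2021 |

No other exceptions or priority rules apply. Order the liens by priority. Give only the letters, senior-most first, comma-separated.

E, C, D, B, A

Adjusting effective dates: C relates back to the deed date Apr 20, 2020.
E is a property-tax lien and takes priority over every other lien.
Remaining liens by effective date: C (Apr 20, 2020), D (Sep 7, 2020), B (Feb 11, 2021), A (Feb 23, 2021).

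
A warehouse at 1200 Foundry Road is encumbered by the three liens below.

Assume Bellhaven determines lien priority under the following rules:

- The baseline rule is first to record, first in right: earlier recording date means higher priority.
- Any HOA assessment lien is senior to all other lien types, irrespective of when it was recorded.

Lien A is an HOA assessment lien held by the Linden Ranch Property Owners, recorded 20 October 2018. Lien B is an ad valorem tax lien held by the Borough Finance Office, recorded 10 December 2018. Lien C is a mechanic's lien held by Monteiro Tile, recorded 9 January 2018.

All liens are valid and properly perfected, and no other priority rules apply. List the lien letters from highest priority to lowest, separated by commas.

As an HOA assessment lien, A is senior to every other lien.
Remaining liens by effective date: C (9 January 2018), B (10 December 2018).

A, C, B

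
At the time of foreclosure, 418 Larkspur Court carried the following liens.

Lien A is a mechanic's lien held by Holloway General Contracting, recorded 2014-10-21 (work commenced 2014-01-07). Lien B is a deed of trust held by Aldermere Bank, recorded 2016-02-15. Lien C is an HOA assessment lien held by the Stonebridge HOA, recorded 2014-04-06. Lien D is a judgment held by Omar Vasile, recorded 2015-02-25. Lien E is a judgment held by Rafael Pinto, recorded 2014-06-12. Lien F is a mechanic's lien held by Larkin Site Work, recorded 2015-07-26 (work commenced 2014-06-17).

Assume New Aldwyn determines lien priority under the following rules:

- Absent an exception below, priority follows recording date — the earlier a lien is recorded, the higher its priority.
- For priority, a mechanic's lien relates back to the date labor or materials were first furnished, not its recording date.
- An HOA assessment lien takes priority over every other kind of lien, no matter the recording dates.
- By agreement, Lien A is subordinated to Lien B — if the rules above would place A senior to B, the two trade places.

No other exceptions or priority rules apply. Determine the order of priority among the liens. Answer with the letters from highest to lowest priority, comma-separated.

C, B, E, F, D, A

First, effective dates: A is treated as recorded 2014-01-07, the work-commencement date; F's effective date is 2014-06-17, when work began.
As an HOA assessment lien, C is senior to every other lien.
Remaining liens by effective date: A (2014-01-07), E (2014-06-12), F (2014-06-17), D (2015-02-25), B (2016-02-15).
A would otherwise be senior to B, so under the subordination agreement A and B exchange positions.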